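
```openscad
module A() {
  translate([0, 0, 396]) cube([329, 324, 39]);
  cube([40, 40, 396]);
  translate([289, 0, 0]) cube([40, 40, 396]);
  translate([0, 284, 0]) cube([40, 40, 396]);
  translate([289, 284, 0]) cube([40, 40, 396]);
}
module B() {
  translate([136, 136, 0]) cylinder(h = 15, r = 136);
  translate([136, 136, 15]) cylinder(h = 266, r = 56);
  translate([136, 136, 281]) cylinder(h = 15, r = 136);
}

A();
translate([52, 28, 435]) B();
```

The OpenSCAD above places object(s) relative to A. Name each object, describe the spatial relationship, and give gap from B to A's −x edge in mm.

The spool's min-x is at 52; the stool's min-x is 0; gap = 52 mm.

A is a stool. B is a spool. The spool is on top of the stool. The gap from the spool to the stool's −x edge is 52 mm.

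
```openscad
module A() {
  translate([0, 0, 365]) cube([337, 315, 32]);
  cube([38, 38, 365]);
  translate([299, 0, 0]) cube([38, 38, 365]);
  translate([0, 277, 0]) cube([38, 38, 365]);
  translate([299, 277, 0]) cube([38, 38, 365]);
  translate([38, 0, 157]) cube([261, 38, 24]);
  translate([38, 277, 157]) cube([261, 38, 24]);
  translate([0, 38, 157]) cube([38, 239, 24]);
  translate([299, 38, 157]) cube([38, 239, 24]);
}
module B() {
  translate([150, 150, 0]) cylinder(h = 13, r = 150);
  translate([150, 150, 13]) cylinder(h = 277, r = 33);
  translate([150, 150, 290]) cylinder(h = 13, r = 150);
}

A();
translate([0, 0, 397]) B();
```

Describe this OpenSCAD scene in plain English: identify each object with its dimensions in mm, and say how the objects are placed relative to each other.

A is a simple wooden stool: a rectangular seat 337 mm (x) by 315 mm (y), 32 mm thick, top face at z = 397 mm, on four square legs, each 38×38 mm in cross-section. The legs rest on z = 0, each flush with a corner of the seat. Four stretchers, 38 mm wide and 24 mm tall, connect adjacent legs with their undersides at z = 157 mm, each running between the inner faces of the legs it joins and aligned with the legs' outer faces on the other axis.

B is a spool: two coaxial disc flanges of radius 150 mm and thickness 13 mm, joined by a core cylinder of radius 33 mm and height 277 mm. The lower flange rests on z = 0 and the three cylinders share a vertical axis.

The spool is on top of the stool.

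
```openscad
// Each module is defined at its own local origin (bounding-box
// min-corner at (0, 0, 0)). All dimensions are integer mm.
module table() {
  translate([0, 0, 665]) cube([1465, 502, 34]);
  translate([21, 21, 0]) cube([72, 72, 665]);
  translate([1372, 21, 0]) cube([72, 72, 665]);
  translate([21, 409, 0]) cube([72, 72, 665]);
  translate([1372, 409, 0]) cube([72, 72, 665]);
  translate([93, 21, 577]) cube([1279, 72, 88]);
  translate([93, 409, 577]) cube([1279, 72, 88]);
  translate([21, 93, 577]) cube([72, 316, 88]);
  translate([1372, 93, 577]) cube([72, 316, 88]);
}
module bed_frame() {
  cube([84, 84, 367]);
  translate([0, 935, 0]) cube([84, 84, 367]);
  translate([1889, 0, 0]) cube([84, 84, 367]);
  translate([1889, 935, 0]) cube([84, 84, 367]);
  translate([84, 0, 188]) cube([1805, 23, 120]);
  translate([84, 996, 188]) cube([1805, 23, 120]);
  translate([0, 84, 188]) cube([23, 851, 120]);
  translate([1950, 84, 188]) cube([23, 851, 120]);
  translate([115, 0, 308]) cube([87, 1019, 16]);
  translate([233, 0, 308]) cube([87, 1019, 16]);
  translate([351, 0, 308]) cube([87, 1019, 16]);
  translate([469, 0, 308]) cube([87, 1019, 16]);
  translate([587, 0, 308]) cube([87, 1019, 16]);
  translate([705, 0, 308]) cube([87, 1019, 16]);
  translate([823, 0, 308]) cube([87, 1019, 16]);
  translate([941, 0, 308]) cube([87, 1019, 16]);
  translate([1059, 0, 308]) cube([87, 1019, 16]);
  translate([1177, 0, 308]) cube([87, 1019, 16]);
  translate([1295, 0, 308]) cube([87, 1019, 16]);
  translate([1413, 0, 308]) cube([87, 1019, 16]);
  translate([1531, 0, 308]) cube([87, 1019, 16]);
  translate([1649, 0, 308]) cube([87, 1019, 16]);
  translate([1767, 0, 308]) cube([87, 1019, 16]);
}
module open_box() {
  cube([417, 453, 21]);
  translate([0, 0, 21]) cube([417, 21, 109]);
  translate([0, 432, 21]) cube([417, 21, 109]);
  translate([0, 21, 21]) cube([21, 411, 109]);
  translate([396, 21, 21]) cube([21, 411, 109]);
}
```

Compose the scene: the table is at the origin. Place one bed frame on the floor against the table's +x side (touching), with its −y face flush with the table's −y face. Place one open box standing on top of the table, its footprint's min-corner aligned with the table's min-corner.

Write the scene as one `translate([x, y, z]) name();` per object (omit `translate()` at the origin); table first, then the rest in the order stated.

table();
translate([1465, 0, 0]) bed_frame();
translate([0, 0, 699]) open_box();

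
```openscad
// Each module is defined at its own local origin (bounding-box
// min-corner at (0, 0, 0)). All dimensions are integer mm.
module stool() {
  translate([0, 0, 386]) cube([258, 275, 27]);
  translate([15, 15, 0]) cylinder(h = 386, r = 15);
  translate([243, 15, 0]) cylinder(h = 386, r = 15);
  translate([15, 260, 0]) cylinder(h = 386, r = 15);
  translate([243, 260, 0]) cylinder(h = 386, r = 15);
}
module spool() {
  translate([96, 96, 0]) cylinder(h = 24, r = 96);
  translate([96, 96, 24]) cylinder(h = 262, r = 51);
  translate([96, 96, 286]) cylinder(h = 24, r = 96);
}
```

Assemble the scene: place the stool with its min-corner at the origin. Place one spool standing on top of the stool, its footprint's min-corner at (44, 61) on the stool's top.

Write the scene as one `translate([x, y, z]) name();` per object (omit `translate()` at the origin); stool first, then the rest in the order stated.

stool();
translate([44, 61, 413]) spool();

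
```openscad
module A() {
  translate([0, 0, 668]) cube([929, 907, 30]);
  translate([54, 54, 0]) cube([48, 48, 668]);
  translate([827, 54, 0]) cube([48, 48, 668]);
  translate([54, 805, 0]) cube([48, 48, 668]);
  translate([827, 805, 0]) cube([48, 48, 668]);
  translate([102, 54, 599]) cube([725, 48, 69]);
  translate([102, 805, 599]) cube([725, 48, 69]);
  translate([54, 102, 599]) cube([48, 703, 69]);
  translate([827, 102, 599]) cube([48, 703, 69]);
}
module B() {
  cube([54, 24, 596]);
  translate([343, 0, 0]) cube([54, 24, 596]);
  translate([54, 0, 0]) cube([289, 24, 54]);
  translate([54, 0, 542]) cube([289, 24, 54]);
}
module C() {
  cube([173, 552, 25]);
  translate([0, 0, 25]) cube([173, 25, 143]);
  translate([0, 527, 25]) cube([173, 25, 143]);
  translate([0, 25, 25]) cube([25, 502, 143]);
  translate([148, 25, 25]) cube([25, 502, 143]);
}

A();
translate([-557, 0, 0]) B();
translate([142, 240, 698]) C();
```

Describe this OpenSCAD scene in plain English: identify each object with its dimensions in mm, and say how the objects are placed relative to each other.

A is a table with a 929×907 mm rectangular top, 30 mm thick, top surface at z = 698 mm, supported by four 48×48 mm square legs, each inset 54 mm from the nearest pair of top edges, running from the floor. Four apron rails, 48 mm thick and 69 mm tall, run between adjacent legs with their top edges flush with the underside of the top and their outer faces flush with the legs' outer faces.

B is a rectangular picture frame lying in the x–z plane (depth along y). The opening is 289 mm wide (x) by 488 mm tall (z), surrounded by a border 54 mm wide on all four sides. The frame is 24 mm deep and is made of two full-height vertical stiles with two horizontal rails fitted between them.

C is an open-topped rectangular box: outside dimensions 173×552×168 mm, with a uniform wall and base thickness of 25 mm. The base is a full 173×552 slab on the floor; four walls sit on top of the base. The front and back walls (the −y and +y sides) span the full width; the two side walls fit between them.

The picture frame is on the floor beside the table on its −x side. The open box is on top of the table.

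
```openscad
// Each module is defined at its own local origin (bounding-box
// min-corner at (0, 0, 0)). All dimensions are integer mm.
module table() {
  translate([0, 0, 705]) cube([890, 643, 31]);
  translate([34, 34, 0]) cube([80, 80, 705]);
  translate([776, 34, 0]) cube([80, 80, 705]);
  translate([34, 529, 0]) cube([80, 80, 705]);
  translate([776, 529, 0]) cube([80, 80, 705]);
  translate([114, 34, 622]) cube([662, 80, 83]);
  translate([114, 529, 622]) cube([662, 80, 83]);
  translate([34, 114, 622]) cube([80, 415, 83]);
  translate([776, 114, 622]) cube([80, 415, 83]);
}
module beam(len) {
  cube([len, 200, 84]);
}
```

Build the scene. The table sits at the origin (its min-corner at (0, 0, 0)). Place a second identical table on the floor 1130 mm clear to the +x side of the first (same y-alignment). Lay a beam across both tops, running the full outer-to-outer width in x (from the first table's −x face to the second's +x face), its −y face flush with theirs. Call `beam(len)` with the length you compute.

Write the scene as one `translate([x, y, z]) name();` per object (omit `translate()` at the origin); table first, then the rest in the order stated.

table();
translate([2020, 0, 0]) table();
translate([0, 0, 736]) beam(2910);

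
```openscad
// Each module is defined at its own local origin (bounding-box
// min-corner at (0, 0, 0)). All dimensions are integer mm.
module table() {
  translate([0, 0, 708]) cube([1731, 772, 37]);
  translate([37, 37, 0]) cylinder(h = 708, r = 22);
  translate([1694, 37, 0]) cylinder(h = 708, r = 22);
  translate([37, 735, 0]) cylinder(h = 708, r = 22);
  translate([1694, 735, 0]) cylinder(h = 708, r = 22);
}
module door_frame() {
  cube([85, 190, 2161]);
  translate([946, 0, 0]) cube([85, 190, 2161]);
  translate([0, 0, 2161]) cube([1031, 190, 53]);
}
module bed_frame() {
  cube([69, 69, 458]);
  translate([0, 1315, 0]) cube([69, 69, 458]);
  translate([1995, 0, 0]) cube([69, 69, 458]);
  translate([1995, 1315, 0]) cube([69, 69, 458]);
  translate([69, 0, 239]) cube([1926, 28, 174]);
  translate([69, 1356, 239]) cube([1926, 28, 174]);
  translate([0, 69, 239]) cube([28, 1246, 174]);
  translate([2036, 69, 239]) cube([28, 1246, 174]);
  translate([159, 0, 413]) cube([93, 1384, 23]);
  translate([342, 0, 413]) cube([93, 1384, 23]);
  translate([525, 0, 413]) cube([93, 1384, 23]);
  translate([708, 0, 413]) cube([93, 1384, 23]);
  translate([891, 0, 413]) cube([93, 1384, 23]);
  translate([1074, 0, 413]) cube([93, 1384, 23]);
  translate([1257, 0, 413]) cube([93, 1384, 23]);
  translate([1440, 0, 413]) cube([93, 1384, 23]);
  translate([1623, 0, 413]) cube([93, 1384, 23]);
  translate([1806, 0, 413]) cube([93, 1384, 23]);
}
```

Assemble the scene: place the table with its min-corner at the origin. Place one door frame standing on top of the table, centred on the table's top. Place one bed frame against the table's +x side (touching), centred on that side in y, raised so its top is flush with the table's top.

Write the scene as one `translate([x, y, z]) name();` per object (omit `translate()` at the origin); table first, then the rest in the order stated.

table();
translate([350, 291, 745]) door_frame();
translate([1731, -306, 287]) bed_frame();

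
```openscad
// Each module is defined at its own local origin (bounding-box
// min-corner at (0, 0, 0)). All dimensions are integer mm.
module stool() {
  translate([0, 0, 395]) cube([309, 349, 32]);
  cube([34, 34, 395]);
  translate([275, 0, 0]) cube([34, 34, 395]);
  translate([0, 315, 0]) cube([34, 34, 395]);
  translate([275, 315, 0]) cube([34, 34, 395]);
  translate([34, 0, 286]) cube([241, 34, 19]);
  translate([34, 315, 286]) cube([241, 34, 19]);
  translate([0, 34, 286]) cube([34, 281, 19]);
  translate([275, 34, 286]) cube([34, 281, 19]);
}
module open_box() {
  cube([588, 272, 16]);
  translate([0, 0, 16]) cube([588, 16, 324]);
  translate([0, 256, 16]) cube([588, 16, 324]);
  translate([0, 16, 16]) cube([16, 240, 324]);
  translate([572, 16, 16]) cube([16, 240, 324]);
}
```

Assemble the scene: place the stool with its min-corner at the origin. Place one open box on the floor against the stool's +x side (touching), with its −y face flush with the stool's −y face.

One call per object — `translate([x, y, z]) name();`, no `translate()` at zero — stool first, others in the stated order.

stool();
translate([309, 0, 0]) open_box();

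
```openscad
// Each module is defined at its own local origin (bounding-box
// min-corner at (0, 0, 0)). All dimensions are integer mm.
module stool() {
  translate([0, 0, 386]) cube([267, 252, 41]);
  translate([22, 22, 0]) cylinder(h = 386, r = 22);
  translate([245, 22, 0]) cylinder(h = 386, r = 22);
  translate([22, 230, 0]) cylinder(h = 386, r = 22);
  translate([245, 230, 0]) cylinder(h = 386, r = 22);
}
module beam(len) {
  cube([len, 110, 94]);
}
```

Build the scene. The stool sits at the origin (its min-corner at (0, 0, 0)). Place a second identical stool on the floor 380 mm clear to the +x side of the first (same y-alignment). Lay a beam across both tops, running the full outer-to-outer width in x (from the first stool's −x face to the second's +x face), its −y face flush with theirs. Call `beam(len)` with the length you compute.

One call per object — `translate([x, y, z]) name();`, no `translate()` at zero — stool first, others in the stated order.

stool();
translate([647, 0, 0]) stool();
translate([0, 0, 427]) beam(914);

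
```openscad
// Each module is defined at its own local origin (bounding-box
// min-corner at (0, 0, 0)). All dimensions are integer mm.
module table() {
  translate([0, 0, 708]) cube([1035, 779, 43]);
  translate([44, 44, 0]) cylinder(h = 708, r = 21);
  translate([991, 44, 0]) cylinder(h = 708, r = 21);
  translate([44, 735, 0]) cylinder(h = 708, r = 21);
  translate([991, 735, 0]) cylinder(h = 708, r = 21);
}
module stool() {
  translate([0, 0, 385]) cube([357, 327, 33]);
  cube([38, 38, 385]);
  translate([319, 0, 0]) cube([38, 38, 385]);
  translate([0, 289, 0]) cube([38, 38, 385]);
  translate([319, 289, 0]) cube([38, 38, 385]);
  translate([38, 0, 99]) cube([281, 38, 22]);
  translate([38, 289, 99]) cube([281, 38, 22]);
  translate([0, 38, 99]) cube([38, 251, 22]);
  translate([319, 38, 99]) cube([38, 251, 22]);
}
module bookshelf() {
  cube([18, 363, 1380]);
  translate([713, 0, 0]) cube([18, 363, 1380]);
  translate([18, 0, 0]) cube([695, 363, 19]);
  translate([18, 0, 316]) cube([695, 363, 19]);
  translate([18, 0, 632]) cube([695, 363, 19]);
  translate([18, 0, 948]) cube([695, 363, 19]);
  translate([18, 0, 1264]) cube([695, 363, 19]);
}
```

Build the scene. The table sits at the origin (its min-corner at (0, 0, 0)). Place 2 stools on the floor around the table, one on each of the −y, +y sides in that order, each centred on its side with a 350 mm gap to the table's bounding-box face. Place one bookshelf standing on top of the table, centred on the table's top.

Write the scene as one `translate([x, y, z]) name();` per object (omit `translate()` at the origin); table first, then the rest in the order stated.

table();
translate([339, -677, 0]) stool();
translate([339, 1129, 0]) stool();
translate([152, 208, 751]) bookshelf();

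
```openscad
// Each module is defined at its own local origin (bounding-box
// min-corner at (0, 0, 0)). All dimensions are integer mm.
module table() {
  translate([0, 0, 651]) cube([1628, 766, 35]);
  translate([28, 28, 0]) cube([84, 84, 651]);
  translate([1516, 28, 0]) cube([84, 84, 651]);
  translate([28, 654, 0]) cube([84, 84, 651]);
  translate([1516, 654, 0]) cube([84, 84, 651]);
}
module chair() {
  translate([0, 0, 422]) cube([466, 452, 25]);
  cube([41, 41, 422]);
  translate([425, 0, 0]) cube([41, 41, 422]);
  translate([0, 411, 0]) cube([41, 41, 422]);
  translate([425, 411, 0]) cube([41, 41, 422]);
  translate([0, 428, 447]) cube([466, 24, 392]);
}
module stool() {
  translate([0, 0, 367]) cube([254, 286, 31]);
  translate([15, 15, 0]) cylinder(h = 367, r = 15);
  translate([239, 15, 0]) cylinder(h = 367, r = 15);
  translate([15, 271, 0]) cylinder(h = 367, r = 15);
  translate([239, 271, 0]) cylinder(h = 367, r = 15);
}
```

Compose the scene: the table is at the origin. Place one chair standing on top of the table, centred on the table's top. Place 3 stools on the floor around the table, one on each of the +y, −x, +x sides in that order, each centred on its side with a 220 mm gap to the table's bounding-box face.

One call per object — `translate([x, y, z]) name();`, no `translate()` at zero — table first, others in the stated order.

table();
translate([581, 157, 686]) chair();
translate([687, 986, 0]) stool();
translate([-474, 240, 0]) stool();
translate([1848, 240, 0]) stool();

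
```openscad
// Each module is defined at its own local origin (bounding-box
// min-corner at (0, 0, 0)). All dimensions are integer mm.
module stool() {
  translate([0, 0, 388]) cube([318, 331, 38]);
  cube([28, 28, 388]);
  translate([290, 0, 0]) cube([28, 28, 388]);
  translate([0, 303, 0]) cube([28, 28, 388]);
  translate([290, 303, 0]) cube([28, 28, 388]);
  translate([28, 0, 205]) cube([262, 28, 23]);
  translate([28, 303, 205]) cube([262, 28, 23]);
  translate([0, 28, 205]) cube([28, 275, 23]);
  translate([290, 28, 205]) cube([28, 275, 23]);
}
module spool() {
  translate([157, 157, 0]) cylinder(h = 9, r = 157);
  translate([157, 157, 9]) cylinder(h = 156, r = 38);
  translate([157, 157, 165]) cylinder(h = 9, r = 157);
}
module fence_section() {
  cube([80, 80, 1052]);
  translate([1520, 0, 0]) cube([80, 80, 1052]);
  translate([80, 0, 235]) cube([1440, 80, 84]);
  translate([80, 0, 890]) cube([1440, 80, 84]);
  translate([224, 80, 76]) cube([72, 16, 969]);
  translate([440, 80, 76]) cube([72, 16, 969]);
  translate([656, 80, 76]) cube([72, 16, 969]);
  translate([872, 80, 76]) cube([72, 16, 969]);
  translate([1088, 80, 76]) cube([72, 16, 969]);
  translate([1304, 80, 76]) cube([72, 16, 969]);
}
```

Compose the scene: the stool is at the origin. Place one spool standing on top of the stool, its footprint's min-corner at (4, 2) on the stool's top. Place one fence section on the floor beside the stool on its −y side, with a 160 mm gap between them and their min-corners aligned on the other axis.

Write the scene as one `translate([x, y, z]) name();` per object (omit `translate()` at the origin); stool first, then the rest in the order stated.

stool();
translate([4, 2, 426]) spool();
translate([0, -256, 0]) fence_section();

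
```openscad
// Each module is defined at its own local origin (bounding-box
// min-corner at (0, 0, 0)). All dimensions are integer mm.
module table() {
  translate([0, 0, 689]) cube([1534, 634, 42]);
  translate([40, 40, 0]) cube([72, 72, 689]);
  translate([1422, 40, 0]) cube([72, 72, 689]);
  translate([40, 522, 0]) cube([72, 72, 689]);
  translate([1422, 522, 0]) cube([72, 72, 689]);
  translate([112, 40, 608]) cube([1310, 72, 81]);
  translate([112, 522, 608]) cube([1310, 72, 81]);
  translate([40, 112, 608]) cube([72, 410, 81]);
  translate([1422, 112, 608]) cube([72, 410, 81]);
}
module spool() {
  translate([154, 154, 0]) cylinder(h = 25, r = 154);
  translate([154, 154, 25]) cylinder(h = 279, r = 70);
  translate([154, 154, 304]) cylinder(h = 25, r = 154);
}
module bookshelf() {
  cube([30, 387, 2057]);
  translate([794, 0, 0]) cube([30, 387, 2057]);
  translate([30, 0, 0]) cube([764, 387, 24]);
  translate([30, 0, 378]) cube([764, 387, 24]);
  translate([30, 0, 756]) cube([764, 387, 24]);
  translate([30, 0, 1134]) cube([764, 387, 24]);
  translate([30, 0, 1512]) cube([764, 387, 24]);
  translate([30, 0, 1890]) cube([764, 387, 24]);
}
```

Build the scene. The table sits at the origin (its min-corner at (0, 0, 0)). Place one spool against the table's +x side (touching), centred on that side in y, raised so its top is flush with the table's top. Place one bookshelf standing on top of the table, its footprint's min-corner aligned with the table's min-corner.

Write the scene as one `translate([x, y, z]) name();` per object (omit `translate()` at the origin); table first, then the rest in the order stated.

table();
translate([1534, 163, 402]) spool();
translate([0, 0, 731]) bookshelf();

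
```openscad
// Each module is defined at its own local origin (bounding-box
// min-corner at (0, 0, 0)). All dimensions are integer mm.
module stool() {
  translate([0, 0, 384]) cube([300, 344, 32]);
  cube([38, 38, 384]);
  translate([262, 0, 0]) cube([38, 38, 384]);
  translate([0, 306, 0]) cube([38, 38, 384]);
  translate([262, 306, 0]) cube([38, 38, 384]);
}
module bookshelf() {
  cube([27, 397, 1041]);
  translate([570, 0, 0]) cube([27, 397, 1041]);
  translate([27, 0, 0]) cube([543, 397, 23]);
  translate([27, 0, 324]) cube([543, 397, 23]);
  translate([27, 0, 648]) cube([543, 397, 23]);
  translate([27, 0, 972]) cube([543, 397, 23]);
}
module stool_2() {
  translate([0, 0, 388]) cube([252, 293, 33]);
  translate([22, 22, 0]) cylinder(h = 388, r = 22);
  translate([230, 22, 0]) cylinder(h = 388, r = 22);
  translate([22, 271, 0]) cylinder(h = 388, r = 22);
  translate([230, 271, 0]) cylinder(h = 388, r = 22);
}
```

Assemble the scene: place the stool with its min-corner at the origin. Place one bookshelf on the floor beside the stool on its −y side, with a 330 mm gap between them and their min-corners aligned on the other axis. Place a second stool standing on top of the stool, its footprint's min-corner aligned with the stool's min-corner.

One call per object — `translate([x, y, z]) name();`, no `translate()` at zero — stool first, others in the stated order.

stool();
translate([0, -727, 0]) bookshelf();
translate([0, 0, 416]) stool_2();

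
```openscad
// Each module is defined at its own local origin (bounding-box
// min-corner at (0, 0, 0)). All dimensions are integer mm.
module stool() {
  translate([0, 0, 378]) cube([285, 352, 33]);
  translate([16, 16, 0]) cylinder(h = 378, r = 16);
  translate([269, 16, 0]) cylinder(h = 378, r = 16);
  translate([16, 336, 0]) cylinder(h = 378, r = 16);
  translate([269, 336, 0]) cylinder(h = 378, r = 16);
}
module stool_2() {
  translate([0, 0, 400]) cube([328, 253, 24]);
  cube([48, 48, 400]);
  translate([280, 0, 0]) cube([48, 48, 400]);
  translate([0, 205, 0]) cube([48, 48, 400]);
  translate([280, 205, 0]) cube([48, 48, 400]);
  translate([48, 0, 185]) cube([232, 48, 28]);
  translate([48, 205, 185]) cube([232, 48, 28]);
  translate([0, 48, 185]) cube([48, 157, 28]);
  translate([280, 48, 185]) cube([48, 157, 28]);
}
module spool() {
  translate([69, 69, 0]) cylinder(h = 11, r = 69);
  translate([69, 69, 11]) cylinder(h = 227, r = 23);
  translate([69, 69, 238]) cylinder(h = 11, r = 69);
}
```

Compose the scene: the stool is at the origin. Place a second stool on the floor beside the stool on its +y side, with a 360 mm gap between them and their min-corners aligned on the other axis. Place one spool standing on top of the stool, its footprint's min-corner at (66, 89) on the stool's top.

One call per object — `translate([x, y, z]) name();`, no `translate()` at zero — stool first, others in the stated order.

stool();
translate([0, 712, 0]) stool_2();
translate([66, 89, 411]) spool();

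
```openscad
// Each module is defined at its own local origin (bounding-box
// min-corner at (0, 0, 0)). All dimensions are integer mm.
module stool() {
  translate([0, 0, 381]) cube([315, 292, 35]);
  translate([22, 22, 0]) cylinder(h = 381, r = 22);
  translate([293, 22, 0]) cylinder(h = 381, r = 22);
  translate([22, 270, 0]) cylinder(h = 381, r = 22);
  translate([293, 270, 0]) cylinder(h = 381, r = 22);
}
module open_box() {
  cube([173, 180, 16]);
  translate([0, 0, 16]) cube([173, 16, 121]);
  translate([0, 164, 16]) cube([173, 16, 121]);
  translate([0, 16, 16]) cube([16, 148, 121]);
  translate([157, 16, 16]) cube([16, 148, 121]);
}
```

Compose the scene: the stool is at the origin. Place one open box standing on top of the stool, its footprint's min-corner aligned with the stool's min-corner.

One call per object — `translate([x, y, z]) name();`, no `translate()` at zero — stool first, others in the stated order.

stool();
translate([0, 0, 416]) open_box();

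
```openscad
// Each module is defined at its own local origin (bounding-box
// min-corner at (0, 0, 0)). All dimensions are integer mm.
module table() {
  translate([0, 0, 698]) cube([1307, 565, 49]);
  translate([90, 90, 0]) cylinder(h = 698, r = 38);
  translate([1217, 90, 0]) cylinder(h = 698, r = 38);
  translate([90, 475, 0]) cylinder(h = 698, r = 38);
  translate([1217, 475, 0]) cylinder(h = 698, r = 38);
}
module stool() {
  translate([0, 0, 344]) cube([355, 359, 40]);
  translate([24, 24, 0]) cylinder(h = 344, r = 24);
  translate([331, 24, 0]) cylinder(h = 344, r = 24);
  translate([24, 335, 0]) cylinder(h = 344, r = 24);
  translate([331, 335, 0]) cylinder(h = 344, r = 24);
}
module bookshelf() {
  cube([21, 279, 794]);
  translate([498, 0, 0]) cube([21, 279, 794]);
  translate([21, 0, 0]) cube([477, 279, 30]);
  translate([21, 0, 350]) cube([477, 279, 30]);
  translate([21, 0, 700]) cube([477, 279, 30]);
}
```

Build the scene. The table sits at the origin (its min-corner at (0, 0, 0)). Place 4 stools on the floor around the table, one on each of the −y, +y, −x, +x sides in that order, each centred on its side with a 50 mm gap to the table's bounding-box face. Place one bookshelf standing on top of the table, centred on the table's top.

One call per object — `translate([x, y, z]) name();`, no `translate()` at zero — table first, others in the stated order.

table();
translate([476, -409, 0]) stool();
translate([476, 615, 0]) stool();
translate([-405, 103, 0]) stool();
translate([1357, 103, 0]) stool();
translate([394, 143, 747]) bookshelf();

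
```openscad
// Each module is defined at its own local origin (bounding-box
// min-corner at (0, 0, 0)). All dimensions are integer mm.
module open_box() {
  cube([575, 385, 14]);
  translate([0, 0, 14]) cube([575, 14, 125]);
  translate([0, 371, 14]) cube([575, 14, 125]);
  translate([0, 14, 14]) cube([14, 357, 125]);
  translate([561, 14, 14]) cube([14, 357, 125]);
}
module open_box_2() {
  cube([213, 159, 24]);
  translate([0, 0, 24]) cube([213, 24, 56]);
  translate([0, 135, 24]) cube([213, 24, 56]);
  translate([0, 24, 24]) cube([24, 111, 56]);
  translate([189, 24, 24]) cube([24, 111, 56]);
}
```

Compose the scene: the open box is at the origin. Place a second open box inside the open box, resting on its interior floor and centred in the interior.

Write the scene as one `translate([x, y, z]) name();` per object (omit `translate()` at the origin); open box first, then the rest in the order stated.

open_box();
translate([181, 113, 14]) open_box_2();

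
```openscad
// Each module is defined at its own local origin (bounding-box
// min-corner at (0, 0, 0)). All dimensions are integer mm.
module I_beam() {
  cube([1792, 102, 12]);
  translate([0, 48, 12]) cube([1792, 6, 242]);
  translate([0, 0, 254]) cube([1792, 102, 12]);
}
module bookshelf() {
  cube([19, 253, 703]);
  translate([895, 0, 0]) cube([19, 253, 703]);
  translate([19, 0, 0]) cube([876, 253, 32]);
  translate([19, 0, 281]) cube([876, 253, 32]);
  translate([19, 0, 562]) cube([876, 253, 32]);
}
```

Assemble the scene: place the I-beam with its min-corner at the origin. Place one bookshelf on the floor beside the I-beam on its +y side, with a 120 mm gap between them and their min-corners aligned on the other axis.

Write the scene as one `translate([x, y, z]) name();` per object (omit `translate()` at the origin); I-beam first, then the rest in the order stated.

I_beam();
translate([0, 222, 0]) bookshelf();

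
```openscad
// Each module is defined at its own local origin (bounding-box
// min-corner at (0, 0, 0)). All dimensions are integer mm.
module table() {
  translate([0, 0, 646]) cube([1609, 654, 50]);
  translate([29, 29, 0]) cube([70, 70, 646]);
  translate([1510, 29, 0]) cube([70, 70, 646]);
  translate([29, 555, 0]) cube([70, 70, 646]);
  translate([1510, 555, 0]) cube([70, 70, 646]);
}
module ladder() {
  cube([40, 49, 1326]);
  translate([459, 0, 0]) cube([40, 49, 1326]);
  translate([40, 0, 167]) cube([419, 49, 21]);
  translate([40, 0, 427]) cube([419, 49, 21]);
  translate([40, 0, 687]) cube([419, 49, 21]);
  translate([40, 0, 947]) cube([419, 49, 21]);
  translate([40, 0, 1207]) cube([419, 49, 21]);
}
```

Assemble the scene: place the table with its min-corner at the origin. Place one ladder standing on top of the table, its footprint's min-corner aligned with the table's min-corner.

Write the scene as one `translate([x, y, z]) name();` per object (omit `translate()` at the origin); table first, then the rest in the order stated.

table();
translate([0, 0, 696]) ladder();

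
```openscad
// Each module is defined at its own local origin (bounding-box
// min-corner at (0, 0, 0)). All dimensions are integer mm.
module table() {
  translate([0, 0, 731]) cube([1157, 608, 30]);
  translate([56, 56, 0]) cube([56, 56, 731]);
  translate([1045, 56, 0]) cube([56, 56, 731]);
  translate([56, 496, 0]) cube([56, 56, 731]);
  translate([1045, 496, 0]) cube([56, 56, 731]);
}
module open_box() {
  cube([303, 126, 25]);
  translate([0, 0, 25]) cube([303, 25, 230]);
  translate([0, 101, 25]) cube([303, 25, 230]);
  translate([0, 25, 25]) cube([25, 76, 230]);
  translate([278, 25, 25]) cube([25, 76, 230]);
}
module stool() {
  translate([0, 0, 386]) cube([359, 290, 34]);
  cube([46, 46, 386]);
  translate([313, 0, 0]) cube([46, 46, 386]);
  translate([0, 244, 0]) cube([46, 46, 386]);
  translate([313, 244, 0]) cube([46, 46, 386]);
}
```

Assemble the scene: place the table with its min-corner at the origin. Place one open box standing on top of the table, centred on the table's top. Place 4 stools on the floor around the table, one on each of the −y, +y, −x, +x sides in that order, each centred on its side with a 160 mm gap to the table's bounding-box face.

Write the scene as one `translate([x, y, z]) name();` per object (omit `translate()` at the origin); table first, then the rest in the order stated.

table();
translate([427, 241, 761]) open_box();
translate([399, -450, 0]) stool();
translate([399, 768, 0]) stool();
translate([-519, 159, 0]) stool();
translate([1317, 159, 0]) stool();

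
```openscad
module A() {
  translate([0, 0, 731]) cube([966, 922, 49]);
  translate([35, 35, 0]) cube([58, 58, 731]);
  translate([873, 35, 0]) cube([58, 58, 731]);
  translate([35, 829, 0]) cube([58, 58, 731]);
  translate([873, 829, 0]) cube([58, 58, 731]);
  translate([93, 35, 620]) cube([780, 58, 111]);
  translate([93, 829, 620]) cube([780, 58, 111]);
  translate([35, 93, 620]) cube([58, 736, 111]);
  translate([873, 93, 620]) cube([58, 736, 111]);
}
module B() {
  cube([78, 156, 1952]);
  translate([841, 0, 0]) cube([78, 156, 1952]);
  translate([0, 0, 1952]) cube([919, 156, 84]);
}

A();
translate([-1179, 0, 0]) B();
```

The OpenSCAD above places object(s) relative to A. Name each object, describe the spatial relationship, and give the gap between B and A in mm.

A is a table. B is a door frame. The door frame is on the floor beside the table on its −x side. The gap between the door frame and the table is 260 mm.

The door frame's nearest face is 260 mm from the table's −x face.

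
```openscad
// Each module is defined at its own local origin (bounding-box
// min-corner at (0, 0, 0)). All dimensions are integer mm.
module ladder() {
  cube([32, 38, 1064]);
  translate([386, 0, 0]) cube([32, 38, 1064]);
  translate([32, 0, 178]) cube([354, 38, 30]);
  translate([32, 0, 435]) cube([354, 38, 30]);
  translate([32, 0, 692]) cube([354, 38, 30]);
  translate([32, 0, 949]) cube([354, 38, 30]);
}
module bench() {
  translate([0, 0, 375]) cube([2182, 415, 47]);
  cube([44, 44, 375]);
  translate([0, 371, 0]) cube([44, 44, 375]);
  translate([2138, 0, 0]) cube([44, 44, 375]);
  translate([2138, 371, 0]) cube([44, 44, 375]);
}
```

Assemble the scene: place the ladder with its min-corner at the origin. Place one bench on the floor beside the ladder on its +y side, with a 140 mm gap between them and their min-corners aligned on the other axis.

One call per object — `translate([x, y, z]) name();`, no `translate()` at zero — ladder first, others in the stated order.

ladder();
translate([0, 178, 0]) bench();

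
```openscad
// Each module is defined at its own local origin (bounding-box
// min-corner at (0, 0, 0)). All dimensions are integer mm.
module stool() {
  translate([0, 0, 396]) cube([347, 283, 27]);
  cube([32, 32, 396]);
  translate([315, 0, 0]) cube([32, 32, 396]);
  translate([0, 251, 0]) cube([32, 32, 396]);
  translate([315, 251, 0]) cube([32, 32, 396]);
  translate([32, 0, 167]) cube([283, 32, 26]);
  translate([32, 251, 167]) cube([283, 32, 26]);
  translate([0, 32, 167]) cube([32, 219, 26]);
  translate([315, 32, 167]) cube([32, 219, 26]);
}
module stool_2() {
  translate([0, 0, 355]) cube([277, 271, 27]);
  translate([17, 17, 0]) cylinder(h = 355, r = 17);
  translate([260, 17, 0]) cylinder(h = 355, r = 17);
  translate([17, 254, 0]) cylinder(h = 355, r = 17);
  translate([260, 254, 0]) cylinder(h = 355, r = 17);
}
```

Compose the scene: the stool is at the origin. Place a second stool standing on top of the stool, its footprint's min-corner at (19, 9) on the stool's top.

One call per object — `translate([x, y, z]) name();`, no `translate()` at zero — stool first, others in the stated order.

stool();
translate([19, 9, 423]) stool_2();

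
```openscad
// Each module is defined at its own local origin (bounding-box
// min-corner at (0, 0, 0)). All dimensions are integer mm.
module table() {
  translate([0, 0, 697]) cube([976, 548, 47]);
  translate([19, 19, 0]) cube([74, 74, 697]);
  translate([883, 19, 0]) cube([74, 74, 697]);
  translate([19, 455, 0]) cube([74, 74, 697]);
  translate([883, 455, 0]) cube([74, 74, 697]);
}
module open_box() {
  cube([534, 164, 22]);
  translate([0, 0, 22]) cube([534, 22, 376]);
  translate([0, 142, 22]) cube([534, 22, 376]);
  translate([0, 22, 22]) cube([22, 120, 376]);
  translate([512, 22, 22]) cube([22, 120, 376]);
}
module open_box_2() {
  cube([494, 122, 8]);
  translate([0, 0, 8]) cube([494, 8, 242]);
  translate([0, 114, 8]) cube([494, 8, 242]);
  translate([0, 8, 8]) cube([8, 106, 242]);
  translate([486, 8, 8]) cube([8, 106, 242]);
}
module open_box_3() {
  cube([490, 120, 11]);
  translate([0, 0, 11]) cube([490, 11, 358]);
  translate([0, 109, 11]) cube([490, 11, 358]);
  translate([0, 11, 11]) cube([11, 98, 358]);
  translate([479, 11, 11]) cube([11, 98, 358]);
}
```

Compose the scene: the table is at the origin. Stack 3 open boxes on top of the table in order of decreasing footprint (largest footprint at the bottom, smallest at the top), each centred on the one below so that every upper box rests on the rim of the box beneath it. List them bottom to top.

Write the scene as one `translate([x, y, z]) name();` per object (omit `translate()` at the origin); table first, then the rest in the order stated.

table();
translate([221, 192, 744]) open_box();
translate([241, 213, 1142]) open_box_2();
translate([243, 214, 1392]) open_box_3();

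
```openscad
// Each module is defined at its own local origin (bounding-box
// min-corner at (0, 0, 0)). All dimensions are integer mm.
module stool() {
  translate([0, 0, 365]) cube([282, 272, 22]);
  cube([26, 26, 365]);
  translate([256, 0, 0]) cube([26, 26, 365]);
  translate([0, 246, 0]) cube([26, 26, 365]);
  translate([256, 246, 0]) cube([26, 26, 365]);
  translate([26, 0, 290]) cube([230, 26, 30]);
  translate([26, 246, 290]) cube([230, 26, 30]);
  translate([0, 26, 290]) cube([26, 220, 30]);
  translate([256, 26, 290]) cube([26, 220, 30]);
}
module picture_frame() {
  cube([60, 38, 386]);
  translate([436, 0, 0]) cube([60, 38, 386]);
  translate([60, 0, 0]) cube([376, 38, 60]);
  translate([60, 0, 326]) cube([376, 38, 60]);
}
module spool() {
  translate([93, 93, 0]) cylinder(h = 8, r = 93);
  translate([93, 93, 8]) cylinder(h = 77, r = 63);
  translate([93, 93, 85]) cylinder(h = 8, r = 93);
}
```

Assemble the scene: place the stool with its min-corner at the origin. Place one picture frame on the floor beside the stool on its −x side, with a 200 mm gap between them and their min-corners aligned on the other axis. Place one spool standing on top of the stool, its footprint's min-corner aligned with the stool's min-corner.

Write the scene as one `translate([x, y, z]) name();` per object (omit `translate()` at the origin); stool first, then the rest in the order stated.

stool();
translate([-696, 0, 0]) picture_frame();
translate([0, 0, 387]) spool();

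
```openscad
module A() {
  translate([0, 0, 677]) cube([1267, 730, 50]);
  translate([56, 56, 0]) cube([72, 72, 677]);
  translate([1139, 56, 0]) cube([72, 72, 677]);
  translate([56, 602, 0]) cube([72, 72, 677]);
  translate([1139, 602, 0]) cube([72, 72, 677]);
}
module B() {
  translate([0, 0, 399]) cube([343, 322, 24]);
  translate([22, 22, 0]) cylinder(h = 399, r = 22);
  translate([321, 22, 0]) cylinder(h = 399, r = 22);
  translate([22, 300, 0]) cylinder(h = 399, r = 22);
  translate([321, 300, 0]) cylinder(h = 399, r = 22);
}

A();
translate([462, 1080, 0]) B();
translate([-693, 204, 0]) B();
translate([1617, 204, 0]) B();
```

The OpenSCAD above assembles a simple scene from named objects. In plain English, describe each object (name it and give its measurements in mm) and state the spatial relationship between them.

A is a table: top 1267 mm (x) × 730 mm (y), 50 mm thick, upper face at z = 727 mm, on four 72×72 mm square legs, each inset 56 mm from the nearest pair of top edges, running from z = 0 to the bottom of the top.

B is a four-legged stool. The seat is a 343×322×24 mm slab whose top surface is at z = 423 mm; four round legs, each 44 mm in diameter, run from the floor (z = 0) to the underside of the seat, each leg's axis is inset half a diameter from the nearest pair of seat edges (so the leg's bounding box is flush with the corner).

Three stools sit around the table at the +y, −x, +x sides.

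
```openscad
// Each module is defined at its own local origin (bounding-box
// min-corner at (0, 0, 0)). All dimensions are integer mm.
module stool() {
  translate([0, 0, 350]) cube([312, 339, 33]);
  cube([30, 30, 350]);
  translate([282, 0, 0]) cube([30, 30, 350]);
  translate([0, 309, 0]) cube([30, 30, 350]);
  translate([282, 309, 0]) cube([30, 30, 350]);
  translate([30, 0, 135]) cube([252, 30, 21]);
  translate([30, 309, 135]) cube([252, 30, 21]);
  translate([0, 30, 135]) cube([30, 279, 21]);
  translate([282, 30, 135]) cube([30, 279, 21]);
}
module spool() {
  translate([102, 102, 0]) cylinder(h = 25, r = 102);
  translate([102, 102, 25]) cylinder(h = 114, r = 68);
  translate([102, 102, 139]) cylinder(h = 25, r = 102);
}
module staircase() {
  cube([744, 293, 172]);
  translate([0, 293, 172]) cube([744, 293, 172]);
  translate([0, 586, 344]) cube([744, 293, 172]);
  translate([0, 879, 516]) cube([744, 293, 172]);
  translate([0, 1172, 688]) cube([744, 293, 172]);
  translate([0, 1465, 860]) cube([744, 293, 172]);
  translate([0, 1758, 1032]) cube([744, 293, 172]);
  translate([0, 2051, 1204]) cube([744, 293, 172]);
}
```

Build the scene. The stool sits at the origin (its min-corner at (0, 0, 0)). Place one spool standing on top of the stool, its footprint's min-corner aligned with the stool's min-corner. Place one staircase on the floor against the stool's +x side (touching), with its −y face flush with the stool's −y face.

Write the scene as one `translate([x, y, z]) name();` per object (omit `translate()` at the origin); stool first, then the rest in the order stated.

stool();
translate([0, 0, 383]) spool();
translate([312, 0, 0]) staircase();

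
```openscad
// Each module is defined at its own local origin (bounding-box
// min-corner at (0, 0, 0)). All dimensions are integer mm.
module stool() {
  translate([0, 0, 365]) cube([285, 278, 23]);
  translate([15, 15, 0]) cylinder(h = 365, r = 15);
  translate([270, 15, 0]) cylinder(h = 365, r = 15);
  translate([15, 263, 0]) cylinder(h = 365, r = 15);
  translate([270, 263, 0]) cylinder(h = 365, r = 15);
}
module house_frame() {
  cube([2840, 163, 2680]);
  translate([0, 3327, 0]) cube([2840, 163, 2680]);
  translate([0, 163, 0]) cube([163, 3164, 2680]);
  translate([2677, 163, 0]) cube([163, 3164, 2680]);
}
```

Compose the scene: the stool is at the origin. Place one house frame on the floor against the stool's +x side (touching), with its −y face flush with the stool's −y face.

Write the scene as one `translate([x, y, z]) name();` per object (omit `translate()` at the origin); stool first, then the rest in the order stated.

stool();
translate([285, 0, 0]) house_frame();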